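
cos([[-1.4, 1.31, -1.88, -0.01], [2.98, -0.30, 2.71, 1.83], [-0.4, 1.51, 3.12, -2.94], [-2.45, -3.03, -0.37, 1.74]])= [[-1.71,-0.48,-0.85,-2.44], [4.07,2.73,-0.02,-0.42], [0.21,0.10,0.52,2.91], [5.04,4.23,0.51,1.95]]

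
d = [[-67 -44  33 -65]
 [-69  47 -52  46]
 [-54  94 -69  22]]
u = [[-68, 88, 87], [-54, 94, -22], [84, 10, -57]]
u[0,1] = 88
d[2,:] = [-54, 94, -69, 22]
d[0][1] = -44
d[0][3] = -65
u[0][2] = 87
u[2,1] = 10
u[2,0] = 84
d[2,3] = 22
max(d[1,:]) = 47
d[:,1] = [-44, 47, 94]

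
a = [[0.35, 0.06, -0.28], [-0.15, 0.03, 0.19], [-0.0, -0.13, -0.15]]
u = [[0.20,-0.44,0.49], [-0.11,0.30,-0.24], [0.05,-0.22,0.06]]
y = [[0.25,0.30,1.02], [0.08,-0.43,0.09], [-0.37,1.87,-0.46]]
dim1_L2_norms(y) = [1.09, 0.45, 1.96]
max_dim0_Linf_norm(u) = 0.49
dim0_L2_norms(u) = [0.23, 0.58, 0.55]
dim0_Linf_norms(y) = [0.37, 1.87, 1.02]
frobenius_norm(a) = 0.55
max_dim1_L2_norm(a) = 0.45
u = a @ y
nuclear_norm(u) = 0.95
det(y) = -0.00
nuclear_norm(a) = 0.71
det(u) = -0.00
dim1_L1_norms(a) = [0.69, 0.37, 0.28]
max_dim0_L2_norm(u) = 0.58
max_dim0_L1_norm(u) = 0.96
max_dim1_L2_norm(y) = 1.96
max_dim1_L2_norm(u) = 0.69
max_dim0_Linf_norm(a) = 0.35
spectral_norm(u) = 0.82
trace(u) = 0.56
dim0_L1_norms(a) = [0.5, 0.22, 0.62]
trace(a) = 0.23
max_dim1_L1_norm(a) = 0.69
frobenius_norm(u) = 0.83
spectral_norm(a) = 0.52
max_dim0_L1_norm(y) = 2.6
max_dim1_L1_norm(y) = 2.7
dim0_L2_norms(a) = [0.38, 0.15, 0.37]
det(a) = 0.00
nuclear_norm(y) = 3.10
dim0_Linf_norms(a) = [0.35, 0.13, 0.28]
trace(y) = -0.64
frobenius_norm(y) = 2.29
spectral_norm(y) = 2.01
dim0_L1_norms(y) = [0.7, 2.6, 1.57]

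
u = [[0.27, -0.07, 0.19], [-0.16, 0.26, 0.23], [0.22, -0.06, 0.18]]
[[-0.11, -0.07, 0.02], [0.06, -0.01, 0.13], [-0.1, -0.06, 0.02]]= u@[[-0.23,-0.3,-0.03],[0.23,-0.2,0.28],[-0.18,-0.04,0.23]]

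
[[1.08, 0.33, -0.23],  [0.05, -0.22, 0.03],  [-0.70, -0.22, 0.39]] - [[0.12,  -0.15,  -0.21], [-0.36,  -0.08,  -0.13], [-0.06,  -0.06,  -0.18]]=[[0.96,0.48,-0.02],[0.41,-0.14,0.16],[-0.64,-0.16,0.57]]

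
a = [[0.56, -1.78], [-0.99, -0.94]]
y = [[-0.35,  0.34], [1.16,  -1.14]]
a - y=[[0.91, -2.12], [-2.15, 0.20]]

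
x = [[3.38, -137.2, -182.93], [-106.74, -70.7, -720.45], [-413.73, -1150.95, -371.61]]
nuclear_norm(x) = 2052.31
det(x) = -55289778.52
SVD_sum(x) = [[-61.44, -163.85, -87.29], [-130.19, -347.18, -184.96], [-395.96, -1055.91, -562.52]] + [[5.89, 45.66, -89.85], [35.19, 272.69, -536.65], [-12.49, -96.75, 190.39]] + [[58.93, -19.01, -5.8], [-11.74, 3.79, 1.15], [-5.28, 1.70, 0.52]]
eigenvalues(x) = [-1213.68, 64.1, 710.65]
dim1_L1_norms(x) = [323.51, 897.89, 1936.29]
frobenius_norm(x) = 1490.53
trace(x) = -438.93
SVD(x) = [[-0.15, -0.16, -0.98], [-0.31, -0.93, 0.19], [-0.94, 0.33, 0.09]] @ diag([1340.928980114836, 647.7255580922308, 63.65727438631624]) @ [[0.31, 0.84, 0.45], [-0.06, -0.45, 0.89], [-0.95, 0.31, 0.09]]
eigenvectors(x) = [[0.18, 0.95, -0.06], [0.54, -0.31, -0.67], [0.82, -0.08, 0.74]]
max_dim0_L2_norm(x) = 1161.25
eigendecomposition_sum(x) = [[-65.78, -160.95, -151.99], [-191.49, -468.5, -442.43], [-294.05, -719.43, -679.40]] + [[59.78, -11.7, -5.76], [-19.52, 3.82, 1.88], [-5.2, 1.02, 0.5]] + [[9.38,35.45,-25.18], [104.27,393.98,-279.9], [-114.47,-432.54,307.29]]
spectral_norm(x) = 1340.93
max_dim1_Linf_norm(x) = 1150.95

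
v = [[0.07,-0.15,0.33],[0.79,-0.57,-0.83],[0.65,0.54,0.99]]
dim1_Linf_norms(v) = [0.33, 0.83, 0.99]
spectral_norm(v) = 1.52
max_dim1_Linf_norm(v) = 0.99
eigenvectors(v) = [[0.04+0.34j, (0.04-0.34j), (0.34+0j)], [(0.86+0j), 0.86-0.00j, -0.29+0.00j], [(-0.25-0.29j), (-0.25+0.29j), (0.89+0j)]]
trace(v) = 0.49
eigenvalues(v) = [(-0.29+0.59j), (-0.29-0.59j), (1.06+0j)]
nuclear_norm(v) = 2.84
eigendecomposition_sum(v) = [[-0.10+0.22j, -0.12-0.08j, -0.11j], [(0.51+0.33j), -0.25+0.27j, (-0.28-0.04j)], [-0.04-0.27j, (0.16+0.01j), 0.07+0.10j]] + [[(-0.1-0.22j),-0.12+0.08j,0.11j], [0.51-0.33j,-0.25-0.27j,-0.28+0.04j], [(-0.04+0.27j),(0.16-0.01j),0.07-0.10j]] + [[(0.28+0j), 0.08+0.00j, (0.33-0j)], [(-0.24-0j), -0.07-0.00j, (-0.28+0j)], [0.73+0.00j, 0.22+0.00j, 0.85-0.00j]]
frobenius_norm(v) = 1.86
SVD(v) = [[0.14, 0.10, -0.98], [-0.68, 0.74, -0.02], [0.72, 0.67, 0.17]] @ diag([1.5246878572989573, 1.0297695408429877, 0.28862021855222647]) @ [[-0.04, 0.5, 0.87], [0.99, -0.07, 0.08], [0.1, 0.87, -0.49]]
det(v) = 0.45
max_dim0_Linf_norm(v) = 0.99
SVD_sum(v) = [[-0.01, 0.1, 0.18], [0.04, -0.51, -0.89], [-0.04, 0.55, 0.96]] + [[0.11, -0.01, 0.01], [0.75, -0.06, 0.06], [0.68, -0.05, 0.06]] + [[-0.03, -0.25, 0.14], [-0.0, -0.00, 0.0], [0.01, 0.04, -0.02]]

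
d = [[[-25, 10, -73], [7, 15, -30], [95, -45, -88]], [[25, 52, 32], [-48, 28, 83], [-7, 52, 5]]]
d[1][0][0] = 25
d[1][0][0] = 25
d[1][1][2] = 83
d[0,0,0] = -25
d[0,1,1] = 15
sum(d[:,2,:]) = 12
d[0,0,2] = -73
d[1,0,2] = 32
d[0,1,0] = 7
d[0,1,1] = 15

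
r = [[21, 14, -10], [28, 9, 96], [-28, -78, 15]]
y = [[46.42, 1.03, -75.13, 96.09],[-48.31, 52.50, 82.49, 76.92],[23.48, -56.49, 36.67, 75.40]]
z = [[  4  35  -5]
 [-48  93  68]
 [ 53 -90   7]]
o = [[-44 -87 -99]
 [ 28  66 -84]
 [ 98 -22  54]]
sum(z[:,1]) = 38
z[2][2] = 7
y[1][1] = 52.5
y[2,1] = -56.49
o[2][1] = -22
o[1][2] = -84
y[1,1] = 52.5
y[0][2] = -75.13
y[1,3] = 76.92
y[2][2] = 36.67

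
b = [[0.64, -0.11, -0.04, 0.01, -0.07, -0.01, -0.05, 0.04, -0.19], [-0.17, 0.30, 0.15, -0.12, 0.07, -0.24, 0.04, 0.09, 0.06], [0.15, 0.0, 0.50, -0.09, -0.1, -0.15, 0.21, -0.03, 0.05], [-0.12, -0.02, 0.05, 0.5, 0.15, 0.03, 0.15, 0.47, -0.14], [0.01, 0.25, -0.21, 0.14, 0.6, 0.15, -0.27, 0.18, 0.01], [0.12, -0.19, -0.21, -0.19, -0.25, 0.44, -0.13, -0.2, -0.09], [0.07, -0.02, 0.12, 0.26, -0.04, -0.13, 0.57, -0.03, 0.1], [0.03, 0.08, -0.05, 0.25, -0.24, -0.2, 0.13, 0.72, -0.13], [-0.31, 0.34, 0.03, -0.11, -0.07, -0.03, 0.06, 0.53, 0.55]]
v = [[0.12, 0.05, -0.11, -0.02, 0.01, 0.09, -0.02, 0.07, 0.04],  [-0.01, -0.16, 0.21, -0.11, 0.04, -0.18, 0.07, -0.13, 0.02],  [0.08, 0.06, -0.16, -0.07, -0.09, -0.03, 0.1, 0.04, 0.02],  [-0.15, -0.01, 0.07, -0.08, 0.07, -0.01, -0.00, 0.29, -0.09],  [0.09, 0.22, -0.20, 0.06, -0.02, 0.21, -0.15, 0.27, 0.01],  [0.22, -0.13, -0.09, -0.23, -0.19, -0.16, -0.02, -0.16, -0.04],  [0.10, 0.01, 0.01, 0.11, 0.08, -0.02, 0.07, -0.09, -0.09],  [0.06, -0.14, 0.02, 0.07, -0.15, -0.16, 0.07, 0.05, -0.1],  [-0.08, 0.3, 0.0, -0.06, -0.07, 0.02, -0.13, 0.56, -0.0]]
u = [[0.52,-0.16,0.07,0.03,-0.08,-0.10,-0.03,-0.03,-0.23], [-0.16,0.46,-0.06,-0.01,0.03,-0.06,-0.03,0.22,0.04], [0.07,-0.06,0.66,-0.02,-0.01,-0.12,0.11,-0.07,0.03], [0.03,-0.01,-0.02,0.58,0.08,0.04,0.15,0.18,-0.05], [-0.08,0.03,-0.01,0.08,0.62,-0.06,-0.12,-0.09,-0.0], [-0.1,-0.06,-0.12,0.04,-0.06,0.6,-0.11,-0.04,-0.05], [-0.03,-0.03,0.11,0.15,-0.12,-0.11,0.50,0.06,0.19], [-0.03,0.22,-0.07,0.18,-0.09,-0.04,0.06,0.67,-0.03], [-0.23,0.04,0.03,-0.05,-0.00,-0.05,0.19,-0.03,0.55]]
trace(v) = -0.34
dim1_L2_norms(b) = [0.68, 0.48, 0.6, 0.74, 0.78, 0.67, 0.66, 0.85, 0.9]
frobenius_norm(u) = 1.92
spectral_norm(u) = 0.96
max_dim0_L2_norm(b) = 1.05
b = u + v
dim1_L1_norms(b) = [1.16, 1.24, 1.28, 1.63, 1.82, 1.82, 1.34, 1.83, 2.03]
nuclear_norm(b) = 5.43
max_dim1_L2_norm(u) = 0.74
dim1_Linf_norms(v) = [0.12, 0.21, 0.16, 0.29, 0.27, 0.23, 0.11, 0.16, 0.56]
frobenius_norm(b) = 2.16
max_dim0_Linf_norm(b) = 0.72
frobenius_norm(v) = 1.19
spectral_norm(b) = 1.29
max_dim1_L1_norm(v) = 1.24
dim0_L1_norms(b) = [1.62, 1.31, 1.36, 1.67, 1.59, 1.38, 1.61, 2.29, 1.32]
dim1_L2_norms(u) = [0.61, 0.54, 0.69, 0.63, 0.65, 0.64, 0.59, 0.74, 0.63]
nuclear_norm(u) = 5.16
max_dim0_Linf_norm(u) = 0.67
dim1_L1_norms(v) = [0.53, 0.93, 0.65, 0.77, 1.23, 1.24, 0.58, 0.82, 1.22]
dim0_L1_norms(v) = [0.91, 1.08, 0.87, 0.81, 0.72, 0.88, 0.63, 1.66, 0.41]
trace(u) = 5.16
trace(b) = 4.82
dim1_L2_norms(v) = [0.21, 0.37, 0.25, 0.36, 0.49, 0.46, 0.22, 0.31, 0.66]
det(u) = 0.00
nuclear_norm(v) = 2.69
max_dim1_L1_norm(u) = 1.39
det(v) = 0.00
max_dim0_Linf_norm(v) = 0.56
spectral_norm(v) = 0.89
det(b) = 0.00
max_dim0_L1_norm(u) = 1.39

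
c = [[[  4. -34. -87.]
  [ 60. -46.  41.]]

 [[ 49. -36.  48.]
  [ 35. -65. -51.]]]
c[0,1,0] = 60.0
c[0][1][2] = 41.0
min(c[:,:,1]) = -65.0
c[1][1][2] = -51.0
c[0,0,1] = -34.0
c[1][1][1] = -65.0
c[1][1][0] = 35.0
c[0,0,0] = 4.0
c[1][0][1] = -36.0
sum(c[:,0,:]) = -56.0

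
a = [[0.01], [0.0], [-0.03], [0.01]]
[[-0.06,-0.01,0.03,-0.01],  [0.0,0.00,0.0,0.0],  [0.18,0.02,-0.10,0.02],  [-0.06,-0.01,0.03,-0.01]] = a@[[-6.13, -0.71, 3.19, -0.78]]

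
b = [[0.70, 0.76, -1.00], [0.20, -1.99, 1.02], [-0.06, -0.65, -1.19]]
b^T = [[0.7, 0.20, -0.06], [0.76, -1.99, -0.65], [-1.0, 1.02, -1.19]]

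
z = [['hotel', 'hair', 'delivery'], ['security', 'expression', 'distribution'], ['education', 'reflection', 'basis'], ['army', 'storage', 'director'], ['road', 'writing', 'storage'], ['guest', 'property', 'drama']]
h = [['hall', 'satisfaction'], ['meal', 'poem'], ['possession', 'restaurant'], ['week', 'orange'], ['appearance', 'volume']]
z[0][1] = 'hair'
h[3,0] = 'week'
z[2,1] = 'reflection'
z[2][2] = 'basis'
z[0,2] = 'delivery'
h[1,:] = ['meal', 'poem']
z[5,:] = ['guest', 'property', 'drama']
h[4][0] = 'appearance'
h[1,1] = 'poem'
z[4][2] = 'storage'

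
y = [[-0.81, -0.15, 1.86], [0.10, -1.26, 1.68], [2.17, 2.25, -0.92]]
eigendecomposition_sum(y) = [[0.53, 0.43, 0.63], [0.45, 0.36, 0.53], [0.79, 0.64, 0.93]] + [[-0.50, 0.55, 0.02], [0.47, -0.52, -0.02], [0.10, -0.11, -0.0]] + [[-0.85, -1.13, 1.21], [-0.82, -1.10, 1.18], [1.29, 1.72, -1.84]]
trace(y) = -2.99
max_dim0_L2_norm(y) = 2.67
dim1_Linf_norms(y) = [1.86, 1.68, 2.25]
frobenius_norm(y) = 4.38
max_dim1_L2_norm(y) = 3.26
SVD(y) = [[-0.41,-0.58,0.71], [-0.44,-0.55,-0.71], [0.8,-0.61,-0.03]] @ diag([3.862182151286633, 1.7944159009779101, 1.0196178718522886]) @ [[0.52, 0.62, -0.58],[-0.50, -0.33, -0.8],[-0.69, 0.71, 0.14]]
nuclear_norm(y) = 6.68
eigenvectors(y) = [[-0.51, -0.72, -0.48], [-0.43, 0.68, -0.47], [-0.75, 0.14, 0.74]]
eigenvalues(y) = [1.82, -1.03, -3.79]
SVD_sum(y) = [[-0.83, -1.0, 0.93], [-0.89, -1.07, 0.99], [1.60, 1.92, -1.79]] + [[0.52, 0.34, 0.83], [0.50, 0.32, 0.79], [0.55, 0.35, 0.87]] + [[-0.5,0.51,0.1], [0.50,-0.51,-0.10], [0.02,-0.02,-0.00]]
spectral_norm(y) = 3.86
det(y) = 7.07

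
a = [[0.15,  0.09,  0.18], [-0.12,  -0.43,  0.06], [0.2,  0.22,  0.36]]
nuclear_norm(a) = 1.00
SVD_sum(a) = [[0.1, 0.17, 0.11], [-0.16, -0.25, -0.17], [0.20, 0.32, 0.21]] + [[0.01, -0.06, 0.08], [0.04, -0.18, 0.23], [0.02, -0.11, 0.14]] + [[0.03, -0.01, -0.01], [-0.0, 0.00, 0.00], [-0.02, 0.01, 0.01]]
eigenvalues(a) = [0.47, 0.05, -0.44]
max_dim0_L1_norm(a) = 0.74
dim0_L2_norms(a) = [0.28, 0.49, 0.41]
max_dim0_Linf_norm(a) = 0.43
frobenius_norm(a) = 0.70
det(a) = -0.01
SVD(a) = [[-0.38, -0.30, -0.88], [0.58, -0.82, 0.03], [-0.73, -0.49, 0.48]] @ diag([0.5954999970905305, 0.3567611758563644, 0.04473496246519341]) @ [[-0.45, -0.74, -0.49], [-0.13, 0.6, -0.79], [-0.88, 0.29, 0.37]]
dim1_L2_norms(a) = [0.25, 0.45, 0.47]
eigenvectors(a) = [[-0.49, 0.89, -0.07], [0.01, -0.27, 0.97], [-0.87, -0.38, -0.25]]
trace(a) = 0.08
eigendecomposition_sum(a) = [[0.11, 0.06, 0.2], [-0.00, -0.0, -0.00], [0.19, 0.11, 0.37]] + [[0.04, -0.0, -0.02], [-0.01, 0.0, 0.01], [-0.02, 0.0, 0.01]] + [[0.01, 0.03, -0.00], [-0.11, -0.43, 0.06], [0.03, 0.11, -0.01]]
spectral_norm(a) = 0.60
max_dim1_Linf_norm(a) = 0.43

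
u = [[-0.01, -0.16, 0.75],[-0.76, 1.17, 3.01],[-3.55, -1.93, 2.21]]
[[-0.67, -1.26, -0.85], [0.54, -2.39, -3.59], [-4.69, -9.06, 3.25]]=u@ [[0.03, 0.78, -1.37], [1.79, 1.78, -0.64], [-0.51, -1.29, -1.29]]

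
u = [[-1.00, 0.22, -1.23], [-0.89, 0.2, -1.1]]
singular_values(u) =[2.15, 0.0]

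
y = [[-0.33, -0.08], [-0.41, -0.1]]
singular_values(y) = [0.54, 0.0]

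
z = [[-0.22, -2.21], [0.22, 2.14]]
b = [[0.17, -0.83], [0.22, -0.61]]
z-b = [[-0.39, -1.38],[0.0, 2.75]]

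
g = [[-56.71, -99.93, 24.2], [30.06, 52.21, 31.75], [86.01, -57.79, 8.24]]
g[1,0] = 30.06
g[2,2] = 8.24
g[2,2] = 8.24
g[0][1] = -99.93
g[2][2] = 8.24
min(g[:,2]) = 8.24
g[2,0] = 86.01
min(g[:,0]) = -56.71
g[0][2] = 24.2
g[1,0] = 30.06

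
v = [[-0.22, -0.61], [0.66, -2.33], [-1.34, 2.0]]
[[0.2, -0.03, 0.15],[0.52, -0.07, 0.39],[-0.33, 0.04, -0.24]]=v @ [[-0.16, 0.03, -0.12], [-0.27, 0.04, -0.20]]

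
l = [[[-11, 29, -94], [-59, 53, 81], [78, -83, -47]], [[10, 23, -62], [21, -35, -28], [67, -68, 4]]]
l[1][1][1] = -35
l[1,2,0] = 67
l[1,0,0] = 10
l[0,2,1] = -83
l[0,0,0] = -11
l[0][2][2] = -47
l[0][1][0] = -59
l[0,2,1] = -83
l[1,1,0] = 21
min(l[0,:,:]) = -94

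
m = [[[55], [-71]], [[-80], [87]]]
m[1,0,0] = -80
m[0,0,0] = 55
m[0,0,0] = 55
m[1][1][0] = 87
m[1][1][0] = 87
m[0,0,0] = 55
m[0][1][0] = -71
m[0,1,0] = -71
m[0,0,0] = 55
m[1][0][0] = -80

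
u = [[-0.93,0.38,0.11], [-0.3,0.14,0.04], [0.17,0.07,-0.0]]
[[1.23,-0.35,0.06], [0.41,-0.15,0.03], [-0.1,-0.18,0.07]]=u@ [[-0.93,  -0.40,  0.28], [0.85,  -1.54,  0.34], [0.42,  -1.26,  1.71]]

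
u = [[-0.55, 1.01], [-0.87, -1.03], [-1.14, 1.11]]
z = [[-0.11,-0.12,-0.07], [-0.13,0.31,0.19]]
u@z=[[-0.07, 0.38, 0.23], [0.23, -0.21, -0.13], [-0.02, 0.48, 0.29]]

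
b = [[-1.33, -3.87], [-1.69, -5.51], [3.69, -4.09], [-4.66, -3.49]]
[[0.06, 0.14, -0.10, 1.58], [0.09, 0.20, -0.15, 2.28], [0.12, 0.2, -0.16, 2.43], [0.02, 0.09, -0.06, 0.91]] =b@[[0.01, 0.01, -0.01, 0.15], [-0.02, -0.04, 0.03, -0.46]]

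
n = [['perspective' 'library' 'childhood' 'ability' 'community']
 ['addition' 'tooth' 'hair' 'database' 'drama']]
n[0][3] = 'ability'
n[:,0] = ['perspective', 'addition']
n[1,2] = 'hair'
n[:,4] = ['community', 'drama']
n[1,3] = 'database'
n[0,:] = ['perspective', 'library', 'childhood', 'ability', 'community']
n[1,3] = 'database'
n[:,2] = ['childhood', 'hair']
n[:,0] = ['perspective', 'addition']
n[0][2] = 'childhood'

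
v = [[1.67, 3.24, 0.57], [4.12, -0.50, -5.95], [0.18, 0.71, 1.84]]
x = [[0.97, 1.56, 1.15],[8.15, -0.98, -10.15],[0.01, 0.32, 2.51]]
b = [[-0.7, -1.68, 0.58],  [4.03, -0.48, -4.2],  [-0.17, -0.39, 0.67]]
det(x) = -28.30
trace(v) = 3.01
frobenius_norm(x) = 13.47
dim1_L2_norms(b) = [1.91, 5.84, 0.79]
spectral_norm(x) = 13.21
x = b + v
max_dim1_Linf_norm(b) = 4.2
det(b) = 3.75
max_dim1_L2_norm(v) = 7.25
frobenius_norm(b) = 6.20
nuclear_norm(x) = 16.57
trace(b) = -0.51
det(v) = -20.79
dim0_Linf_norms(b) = [4.03, 1.68, 4.2]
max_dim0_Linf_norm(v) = 5.95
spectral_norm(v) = 7.41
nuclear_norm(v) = 11.98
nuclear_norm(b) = 8.06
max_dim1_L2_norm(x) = 13.05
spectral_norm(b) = 5.92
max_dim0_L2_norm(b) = 4.29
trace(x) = 2.50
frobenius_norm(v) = 8.38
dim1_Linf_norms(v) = [3.24, 5.95, 1.84]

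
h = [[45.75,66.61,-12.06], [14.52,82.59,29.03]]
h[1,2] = 29.03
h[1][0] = 14.52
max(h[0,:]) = 66.61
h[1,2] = 29.03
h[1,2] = 29.03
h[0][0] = 45.75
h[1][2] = 29.03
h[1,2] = 29.03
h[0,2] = -12.06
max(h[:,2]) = 29.03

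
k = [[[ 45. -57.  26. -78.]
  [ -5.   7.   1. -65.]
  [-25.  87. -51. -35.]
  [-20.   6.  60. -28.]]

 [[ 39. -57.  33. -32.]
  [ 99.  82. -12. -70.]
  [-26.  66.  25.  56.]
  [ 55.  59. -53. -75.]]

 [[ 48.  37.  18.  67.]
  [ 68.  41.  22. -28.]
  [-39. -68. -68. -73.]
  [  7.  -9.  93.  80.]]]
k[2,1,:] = [68.0, 41.0, 22.0, -28.0]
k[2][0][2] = 18.0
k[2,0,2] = 18.0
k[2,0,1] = 37.0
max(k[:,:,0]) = 99.0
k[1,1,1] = 82.0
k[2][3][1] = -9.0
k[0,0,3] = -78.0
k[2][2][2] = -68.0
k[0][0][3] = -78.0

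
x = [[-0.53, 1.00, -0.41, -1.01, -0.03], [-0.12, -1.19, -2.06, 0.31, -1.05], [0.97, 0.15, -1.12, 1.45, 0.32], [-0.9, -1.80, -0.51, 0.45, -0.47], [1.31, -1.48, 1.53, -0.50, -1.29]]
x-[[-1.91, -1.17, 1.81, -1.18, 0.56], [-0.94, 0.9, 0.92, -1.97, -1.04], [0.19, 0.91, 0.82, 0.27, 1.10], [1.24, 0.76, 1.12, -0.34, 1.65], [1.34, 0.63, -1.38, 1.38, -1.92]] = [[1.38, 2.17, -2.22, 0.17, -0.59], [0.82, -2.09, -2.98, 2.28, -0.01], [0.78, -0.76, -1.94, 1.18, -0.78], [-2.14, -2.56, -1.63, 0.79, -2.12], [-0.03, -2.11, 2.91, -1.88, 0.63]]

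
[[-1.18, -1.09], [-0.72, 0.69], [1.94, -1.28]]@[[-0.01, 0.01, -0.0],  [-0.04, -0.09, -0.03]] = [[0.06, 0.09, 0.03], [-0.02, -0.07, -0.02], [0.03, 0.13, 0.04]]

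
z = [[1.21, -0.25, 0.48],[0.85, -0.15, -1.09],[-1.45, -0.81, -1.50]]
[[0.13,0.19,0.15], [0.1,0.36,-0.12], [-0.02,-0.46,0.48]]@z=[[0.1, -0.18, -0.37],[0.6, 0.02, -0.16],[-1.11, -0.31, -0.23]]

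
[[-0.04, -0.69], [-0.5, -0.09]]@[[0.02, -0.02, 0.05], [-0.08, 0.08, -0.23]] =[[0.05,-0.05,0.16], [-0.0,0.0,-0.0]]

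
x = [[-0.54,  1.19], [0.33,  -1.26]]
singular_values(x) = [1.84, 0.16]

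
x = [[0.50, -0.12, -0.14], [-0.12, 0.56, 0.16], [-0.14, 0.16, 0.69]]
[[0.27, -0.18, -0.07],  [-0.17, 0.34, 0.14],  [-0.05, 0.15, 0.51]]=x @ [[0.51, -0.21, 0.08], [-0.21, 0.54, 0.05], [0.08, 0.05, 0.75]]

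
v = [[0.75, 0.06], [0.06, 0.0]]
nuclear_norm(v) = 0.76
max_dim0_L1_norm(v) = 0.81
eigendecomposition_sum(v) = [[0.75, 0.06], [0.06, 0.00]] + [[-0.00, 0.00], [0.0, -0.00]]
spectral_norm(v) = 0.75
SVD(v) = [[-1.00, -0.08], [-0.08, 1.0]] @ diag([0.7547696670351649, 0.004769667035164881]) @ [[-1.00, -0.08], [0.08, -1.0]]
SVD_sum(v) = [[0.75,0.06], [0.06,0.00]] + [[-0.0, 0.00], [0.00, -0.00]]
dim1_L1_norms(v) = [0.81, 0.06]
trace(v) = 0.75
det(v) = -0.00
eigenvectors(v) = [[1.00,  -0.08], [0.08,  1.0]]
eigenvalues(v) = [0.75, -0.0]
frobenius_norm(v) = 0.75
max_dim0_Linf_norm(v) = 0.75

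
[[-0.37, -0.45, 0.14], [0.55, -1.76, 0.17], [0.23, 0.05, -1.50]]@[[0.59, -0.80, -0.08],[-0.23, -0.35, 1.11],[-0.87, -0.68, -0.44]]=[[-0.24, 0.36, -0.53],[0.58, 0.06, -2.07],[1.43, 0.82, 0.70]]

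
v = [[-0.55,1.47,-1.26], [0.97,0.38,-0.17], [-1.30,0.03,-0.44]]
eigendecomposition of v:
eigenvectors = [[0.75, -0.67, -0.18], [-0.26, -0.61, 0.61], [0.61, 0.42, 0.77]]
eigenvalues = [-2.07, 1.57, -0.12]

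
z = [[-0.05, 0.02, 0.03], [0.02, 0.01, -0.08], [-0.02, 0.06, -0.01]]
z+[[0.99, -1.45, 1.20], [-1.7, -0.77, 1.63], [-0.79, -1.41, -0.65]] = [[0.94, -1.43, 1.23], [-1.68, -0.76, 1.55], [-0.81, -1.35, -0.66]]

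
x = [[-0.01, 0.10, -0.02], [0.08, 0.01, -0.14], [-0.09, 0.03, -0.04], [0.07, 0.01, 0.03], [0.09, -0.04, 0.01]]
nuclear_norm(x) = 0.42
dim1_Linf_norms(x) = [0.1, 0.14, 0.09, 0.07, 0.09]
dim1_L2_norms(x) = [0.1, 0.16, 0.1, 0.08, 0.1]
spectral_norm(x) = 0.18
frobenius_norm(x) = 0.25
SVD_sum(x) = [[-0.02,  0.0,  0.01], [0.11,  -0.02,  -0.05], [-0.07,  0.01,  0.03], [0.05,  -0.01,  -0.02], [0.08,  -0.02,  -0.03]] + [[-0.02,0.03,-0.06], [-0.03,0.05,-0.09], [-0.02,0.03,-0.06], [0.01,-0.02,0.03], [0.01,-0.02,0.04]] + [[0.03, 0.06, 0.03],[-0.01, -0.02, -0.01],[-0.01, -0.02, -0.01],[0.02, 0.04, 0.02],[0.0, 0.0, 0.0]]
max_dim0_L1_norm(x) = 0.34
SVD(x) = [[-0.12, -0.43, -0.82], [0.71, -0.66, 0.2], [-0.41, -0.46, 0.23], [0.29, 0.25, -0.49], [0.49, 0.32, -0.01]] @ diag([0.17516836622101725, 0.1548149480772228, 0.09082056665373983]) @ [[0.9, -0.19, -0.38], [0.25, -0.48, 0.84], [-0.34, -0.86, -0.39]]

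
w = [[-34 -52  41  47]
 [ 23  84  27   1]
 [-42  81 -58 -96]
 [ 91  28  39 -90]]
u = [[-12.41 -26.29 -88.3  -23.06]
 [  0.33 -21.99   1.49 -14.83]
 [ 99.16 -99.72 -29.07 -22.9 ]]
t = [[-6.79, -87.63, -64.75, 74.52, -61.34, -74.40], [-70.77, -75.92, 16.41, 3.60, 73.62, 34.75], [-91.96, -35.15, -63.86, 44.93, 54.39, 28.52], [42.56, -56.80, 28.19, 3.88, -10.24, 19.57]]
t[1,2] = 16.41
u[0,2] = -88.3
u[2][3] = -22.9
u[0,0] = -12.41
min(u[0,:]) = -88.3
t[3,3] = 3.88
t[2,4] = 54.39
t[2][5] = 28.52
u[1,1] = -21.99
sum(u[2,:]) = -52.53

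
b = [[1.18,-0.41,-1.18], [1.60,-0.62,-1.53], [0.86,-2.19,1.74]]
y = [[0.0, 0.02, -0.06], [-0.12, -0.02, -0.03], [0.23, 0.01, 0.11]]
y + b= [[1.18, -0.39, -1.24],[1.48, -0.64, -1.56],[1.09, -2.18, 1.85]]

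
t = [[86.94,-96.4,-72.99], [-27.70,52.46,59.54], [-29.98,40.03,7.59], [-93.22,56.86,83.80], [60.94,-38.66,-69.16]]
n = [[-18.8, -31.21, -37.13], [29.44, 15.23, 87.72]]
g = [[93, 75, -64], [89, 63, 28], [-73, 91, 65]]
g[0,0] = 93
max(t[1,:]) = 59.54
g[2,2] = 65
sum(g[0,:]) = 104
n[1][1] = 15.23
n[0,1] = -31.21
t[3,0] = -93.22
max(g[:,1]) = 91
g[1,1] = 63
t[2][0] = -29.98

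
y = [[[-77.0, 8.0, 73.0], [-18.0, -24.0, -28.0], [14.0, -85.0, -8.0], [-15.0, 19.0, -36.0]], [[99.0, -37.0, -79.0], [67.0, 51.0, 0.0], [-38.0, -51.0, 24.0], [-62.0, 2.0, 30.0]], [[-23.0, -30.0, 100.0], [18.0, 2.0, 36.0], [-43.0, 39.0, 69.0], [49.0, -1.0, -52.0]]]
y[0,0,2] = 73.0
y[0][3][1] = 19.0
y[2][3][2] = -52.0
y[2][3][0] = 49.0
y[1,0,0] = 99.0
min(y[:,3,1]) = -1.0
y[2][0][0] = -23.0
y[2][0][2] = 100.0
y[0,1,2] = -28.0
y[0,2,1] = -85.0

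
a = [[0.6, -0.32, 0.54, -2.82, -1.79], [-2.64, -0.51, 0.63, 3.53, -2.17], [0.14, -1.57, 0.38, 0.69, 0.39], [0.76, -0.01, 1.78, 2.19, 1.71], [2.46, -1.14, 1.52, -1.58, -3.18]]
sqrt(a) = [[(1.9-0j), (-0.01+0j), (0.82-0j), -0.95-0.00j, (-1.34+0j)], [(-1.75-1.68j), 0.48+0.47j, 0.52-1.11j, (0.46-0.2j), (-1+2.94j)], [(-1.35-0.86j), -0.79+0.24j, (0.64-0.57j), 0.00-0.10j, (0.81+1.5j)], [0.74+0.64j, 0.15-0.18j, 0.66+0.42j, (1.76+0.08j), (0.31-1.11j)], [0.91-0.96j, (-0.37+0.27j), 0.67-0.63j, -0.50-0.12j, (-0.28+1.68j)]]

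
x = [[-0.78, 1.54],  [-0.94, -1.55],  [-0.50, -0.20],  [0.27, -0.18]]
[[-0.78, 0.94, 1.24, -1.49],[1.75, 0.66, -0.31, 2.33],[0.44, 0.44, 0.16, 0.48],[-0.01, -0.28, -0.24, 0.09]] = x @ [[-0.56, -0.93, -0.54, -0.48], [-0.79, 0.14, 0.53, -1.21]]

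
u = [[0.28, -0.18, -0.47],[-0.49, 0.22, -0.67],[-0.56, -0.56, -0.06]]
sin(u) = [[0.28, -0.17, -0.42], [-0.44, 0.22, -0.6], [-0.51, -0.50, -0.04]]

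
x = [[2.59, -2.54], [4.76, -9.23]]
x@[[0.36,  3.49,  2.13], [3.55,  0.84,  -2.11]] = [[-8.08, 6.91, 10.88], [-31.05, 8.86, 29.61]]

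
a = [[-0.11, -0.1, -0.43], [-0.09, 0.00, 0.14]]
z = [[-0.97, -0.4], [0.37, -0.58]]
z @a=[[0.14, 0.10, 0.36], [0.01, -0.04, -0.24]]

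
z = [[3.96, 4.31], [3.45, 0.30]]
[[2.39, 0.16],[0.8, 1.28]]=z @ [[0.2,  0.4], [0.37,  -0.33]]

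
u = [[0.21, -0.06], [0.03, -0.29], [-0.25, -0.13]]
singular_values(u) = [0.34, 0.31]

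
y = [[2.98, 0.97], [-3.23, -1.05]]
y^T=[[2.98, -3.23], [0.97, -1.05]]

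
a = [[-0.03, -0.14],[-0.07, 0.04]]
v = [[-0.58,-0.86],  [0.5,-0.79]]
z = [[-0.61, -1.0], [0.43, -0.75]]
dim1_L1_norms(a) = [0.17, 0.11]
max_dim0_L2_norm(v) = 1.17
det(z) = 0.89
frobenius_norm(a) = 0.16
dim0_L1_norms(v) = [1.08, 1.65]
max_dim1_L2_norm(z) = 1.17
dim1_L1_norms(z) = [1.61, 1.18]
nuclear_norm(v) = 1.93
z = a + v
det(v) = 0.89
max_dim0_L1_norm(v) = 1.65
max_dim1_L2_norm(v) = 1.04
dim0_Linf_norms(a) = [0.07, 0.14]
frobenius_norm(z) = 1.46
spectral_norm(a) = 0.15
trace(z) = -1.36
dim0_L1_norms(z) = [1.04, 1.75]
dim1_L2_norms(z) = [1.17, 0.86]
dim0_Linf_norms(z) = [0.61, 1.0]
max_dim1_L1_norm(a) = 0.17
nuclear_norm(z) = 1.97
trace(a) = 0.01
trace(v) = -1.37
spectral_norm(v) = 1.17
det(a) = -0.01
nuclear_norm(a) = 0.22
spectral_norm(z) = 1.28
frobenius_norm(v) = 1.40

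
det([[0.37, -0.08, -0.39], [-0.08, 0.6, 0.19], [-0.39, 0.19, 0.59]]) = 0.034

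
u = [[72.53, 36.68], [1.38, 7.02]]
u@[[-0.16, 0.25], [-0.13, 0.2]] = [[-16.37, 25.47], [-1.13, 1.75]]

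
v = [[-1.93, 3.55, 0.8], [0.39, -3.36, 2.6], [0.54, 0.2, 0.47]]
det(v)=9.899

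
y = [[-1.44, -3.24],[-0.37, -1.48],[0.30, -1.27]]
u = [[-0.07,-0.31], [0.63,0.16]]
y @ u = [[-1.94, -0.07], [-0.91, -0.12], [-0.82, -0.30]]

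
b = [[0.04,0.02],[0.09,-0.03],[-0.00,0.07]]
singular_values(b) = [0.1, 0.07]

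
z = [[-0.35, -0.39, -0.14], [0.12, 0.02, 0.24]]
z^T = [[-0.35, 0.12], [-0.39, 0.02], [-0.14, 0.24]]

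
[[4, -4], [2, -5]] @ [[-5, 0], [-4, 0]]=[[-4, 0], [10, 0]]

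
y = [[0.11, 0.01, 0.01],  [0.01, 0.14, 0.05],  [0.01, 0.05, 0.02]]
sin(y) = [[0.11, 0.01, 0.01], [0.01, 0.14, 0.05], [0.01, 0.05, 0.02]]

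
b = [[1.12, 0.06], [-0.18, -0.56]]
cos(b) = [[0.44, -0.01], [0.04, 0.85]]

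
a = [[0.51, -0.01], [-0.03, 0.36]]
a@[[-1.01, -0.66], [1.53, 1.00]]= [[-0.53, -0.35], [0.58, 0.38]]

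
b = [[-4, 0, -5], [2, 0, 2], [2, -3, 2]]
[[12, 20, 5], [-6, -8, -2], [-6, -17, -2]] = b @[[-3, 0, 0], [0, 3, 0], [0, -4, -1]]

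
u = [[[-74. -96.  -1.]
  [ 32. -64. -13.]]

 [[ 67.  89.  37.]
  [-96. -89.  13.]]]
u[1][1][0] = -96.0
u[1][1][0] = -96.0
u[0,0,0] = -74.0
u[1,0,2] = 37.0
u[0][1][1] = -64.0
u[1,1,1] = -89.0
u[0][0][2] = -1.0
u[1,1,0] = -96.0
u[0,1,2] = -13.0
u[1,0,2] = 37.0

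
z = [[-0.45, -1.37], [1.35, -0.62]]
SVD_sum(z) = [[0.49, -0.81], [0.63, -1.05]] + [[-0.94, -0.56], [0.72, 0.43]]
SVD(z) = [[0.61,0.79], [0.79,-0.61]] @ diag([1.5470324153845916, 1.3758599876983546]) @ [[0.51, -0.86], [-0.86, -0.51]]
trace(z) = -1.07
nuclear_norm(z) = 2.92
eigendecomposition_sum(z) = [[(-0.22+0.7j), (-0.68-0.27j)], [0.67+0.27j, (-0.31+0.66j)]] + [[-0.22-0.70j, (-0.68+0.27j)], [0.68-0.27j, -0.31-0.66j]]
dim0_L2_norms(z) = [1.42, 1.5]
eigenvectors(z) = [[(0.71+0j),0.71-0.00j], [(0.04-0.7j),(0.04+0.7j)]]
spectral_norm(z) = 1.55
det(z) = 2.13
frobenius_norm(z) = 2.07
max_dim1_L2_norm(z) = 1.49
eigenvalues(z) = [(-0.53+1.36j), (-0.53-1.36j)]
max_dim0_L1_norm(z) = 1.99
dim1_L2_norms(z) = [1.44, 1.49]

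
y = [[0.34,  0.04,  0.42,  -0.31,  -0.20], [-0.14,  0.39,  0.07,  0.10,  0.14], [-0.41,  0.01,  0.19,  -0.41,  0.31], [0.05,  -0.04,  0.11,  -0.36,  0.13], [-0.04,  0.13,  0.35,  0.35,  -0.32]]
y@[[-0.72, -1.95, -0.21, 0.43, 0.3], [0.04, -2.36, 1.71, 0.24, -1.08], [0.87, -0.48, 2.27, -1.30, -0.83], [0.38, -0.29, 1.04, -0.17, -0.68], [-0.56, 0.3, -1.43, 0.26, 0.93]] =[[0.12, -0.93, 0.91, -0.39, -0.26],[0.14, -0.67, 0.76, -0.04, -0.46],[0.13, 0.90, -0.34, -0.27, 0.28],[-0.15, 0.09, -0.39, -0.04, 0.33],[0.65, -0.59, 1.85, -0.58, -0.98]]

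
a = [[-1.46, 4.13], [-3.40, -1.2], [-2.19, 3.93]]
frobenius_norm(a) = 7.24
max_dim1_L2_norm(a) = 4.5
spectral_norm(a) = 6.27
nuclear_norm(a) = 9.89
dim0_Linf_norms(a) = [3.4, 4.13]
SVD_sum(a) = [[-1.97, 3.87],[-0.21, 0.42],[-2.03, 4.01]] + [[0.51, 0.26], [-3.19, -1.62], [-0.16, -0.08]]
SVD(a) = [[0.69, -0.16], [0.07, 0.99], [0.72, 0.05]] @ diag([6.268737199590825, 3.6238700200843543]) @ [[-0.45,0.89], [-0.89,-0.45]]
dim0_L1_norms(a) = [7.05, 9.26]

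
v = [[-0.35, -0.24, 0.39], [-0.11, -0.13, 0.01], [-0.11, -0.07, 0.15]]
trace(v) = -0.33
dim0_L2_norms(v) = [0.38, 0.28, 0.42]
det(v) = 0.00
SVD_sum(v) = [[-0.35, -0.25, 0.38], [-0.08, -0.06, 0.09], [-0.12, -0.09, 0.13]] + [[0.0, 0.01, 0.01], [-0.03, -0.07, -0.08], [0.01, 0.02, 0.02]] + [[-0.0,0.0,-0.0], [0.0,-0.00,0.0], [0.00,-0.0,0.00]]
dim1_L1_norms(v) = [0.98, 0.25, 0.33]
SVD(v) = [[-0.93,0.14,-0.35], [-0.21,-0.96,0.18], [-0.32,0.24,0.92]] @ diag([0.6227058351882216, 0.11409822860063552, 0.004363147113785691]) @ [[0.61, 0.44, -0.66], [0.28, 0.66, 0.7], [0.74, -0.61, 0.28]]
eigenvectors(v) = [[-0.87,-0.7,0.75], [-0.42,0.69,-0.45], [-0.25,-0.17,0.48]]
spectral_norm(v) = 0.62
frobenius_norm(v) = 0.63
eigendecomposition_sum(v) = [[-0.30, -0.25, 0.24], [-0.14, -0.12, 0.11], [-0.09, -0.07, 0.07]] + [[-0.02, 0.01, 0.04], [0.02, -0.01, -0.04], [-0.00, 0.00, 0.01]] + [[-0.03, -0.0, 0.11], [0.02, 0.00, -0.07], [-0.02, -0.00, 0.07]]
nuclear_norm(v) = 0.74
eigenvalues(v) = [-0.35, -0.02, 0.04]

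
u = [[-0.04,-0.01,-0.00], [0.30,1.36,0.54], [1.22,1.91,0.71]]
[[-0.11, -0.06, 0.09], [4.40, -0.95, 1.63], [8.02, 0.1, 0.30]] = u@[[2.53, 1.90, -2.35], [1.23, -1.81, 0.88], [3.64, 1.74, 2.10]]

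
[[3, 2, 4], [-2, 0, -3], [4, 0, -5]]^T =[[3, -2, 4], [2, 0, 0], [4, -3, -5]]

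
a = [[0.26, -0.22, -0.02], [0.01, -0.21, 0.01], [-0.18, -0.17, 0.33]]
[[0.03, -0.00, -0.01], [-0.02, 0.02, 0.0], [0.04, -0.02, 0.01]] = a @ [[0.21, -0.13, -0.06], [0.1, -0.13, -0.02], [0.30, -0.2, -0.0]]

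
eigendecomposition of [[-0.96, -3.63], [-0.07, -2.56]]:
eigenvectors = [[1.00, 0.9], [-0.04, 0.43]]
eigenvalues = [-0.81, -2.71]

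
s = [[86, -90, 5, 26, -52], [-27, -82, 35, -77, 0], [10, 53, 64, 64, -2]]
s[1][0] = -27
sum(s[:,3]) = 13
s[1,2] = 35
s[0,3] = 26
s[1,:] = [-27, -82, 35, -77, 0]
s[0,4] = -52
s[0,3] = 26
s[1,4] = 0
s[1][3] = -77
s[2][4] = -2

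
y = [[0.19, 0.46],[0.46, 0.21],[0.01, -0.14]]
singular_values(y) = [0.67, 0.28]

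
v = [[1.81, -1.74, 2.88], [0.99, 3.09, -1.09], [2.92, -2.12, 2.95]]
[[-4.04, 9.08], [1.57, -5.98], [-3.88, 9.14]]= v @ [[0.2, -0.4], [-0.12, -0.77], [-1.6, 2.94]]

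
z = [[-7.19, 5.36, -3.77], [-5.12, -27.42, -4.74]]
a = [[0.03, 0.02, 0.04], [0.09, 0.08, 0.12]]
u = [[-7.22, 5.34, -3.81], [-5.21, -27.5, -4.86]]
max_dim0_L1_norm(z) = 32.78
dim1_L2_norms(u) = [9.76, 28.41]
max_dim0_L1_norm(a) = 0.16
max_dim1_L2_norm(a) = 0.17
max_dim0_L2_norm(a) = 0.13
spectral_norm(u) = 28.61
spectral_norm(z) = 28.50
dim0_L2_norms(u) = [8.9, 28.01, 6.18]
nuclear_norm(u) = 37.76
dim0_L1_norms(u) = [12.43, 32.84, 8.67]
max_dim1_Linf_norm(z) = 27.42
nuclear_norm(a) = 0.18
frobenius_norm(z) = 29.92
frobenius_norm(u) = 30.04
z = a + u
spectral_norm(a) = 0.18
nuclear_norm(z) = 37.60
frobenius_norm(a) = 0.18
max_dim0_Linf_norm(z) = 27.42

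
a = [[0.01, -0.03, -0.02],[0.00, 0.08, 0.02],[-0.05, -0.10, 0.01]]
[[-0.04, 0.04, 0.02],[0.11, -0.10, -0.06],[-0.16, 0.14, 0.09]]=a @ [[0.83, -0.75, -0.48],[1.25, -1.13, -0.72],[0.61, -0.55, -0.35]]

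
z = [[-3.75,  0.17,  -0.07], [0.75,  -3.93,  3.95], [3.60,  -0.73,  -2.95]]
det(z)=-52.447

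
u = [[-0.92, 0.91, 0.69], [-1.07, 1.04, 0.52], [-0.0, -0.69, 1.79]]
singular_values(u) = [2.21, 1.85, 0.05]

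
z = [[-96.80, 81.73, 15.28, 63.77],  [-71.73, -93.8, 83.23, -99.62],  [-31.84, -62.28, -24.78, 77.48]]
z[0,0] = -96.8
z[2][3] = 77.48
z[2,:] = [-31.84, -62.28, -24.78, 77.48]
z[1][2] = 83.23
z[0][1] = 81.73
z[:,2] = [15.28, 83.23, -24.78]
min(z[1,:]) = -99.62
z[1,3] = -99.62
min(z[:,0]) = -96.8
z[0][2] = 15.28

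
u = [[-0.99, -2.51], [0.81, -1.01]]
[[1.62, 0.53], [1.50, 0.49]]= u @ [[0.70, 0.23], [-0.92, -0.3]]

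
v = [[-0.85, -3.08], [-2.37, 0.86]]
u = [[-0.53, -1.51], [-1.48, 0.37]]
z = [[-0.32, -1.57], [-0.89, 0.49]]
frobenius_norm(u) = 2.21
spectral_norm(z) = 1.65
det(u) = -2.43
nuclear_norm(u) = 3.12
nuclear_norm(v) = 5.71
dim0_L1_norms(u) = [2.01, 1.88]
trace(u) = -0.16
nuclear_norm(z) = 2.59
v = u + z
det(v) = -8.03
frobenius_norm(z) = 1.90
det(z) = -1.55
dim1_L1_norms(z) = [1.89, 1.38]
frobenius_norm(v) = 4.07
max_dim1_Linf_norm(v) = 3.08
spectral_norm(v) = 3.21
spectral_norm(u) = 1.64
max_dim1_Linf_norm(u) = 1.51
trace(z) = 0.17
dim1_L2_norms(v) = [3.2, 2.52]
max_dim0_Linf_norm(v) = 3.08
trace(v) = 0.01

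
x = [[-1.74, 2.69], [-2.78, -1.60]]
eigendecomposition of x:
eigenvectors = [[(-0.02+0.7j), -0.02-0.70j], [(-0.71+0j), (-0.71-0j)]]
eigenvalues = [(-1.67+2.73j), (-1.67-2.73j)]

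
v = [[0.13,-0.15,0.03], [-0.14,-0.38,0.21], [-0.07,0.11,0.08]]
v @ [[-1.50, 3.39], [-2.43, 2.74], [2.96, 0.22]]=[[0.26, 0.04],  [1.76, -1.47],  [0.07, 0.08]]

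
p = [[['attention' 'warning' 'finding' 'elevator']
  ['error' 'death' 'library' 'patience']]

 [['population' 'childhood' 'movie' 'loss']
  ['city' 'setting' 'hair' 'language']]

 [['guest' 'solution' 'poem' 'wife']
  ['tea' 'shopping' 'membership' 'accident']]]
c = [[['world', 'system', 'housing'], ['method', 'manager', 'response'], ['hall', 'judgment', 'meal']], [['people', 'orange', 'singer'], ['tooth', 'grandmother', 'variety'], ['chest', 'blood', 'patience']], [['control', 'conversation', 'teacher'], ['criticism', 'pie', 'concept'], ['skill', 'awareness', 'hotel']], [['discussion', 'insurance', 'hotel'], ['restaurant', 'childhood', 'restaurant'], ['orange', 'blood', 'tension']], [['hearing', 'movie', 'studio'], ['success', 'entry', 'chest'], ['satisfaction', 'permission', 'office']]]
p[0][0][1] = 'warning'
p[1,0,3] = 'loss'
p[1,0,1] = 'childhood'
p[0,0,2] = 'finding'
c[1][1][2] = 'variety'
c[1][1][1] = 'grandmother'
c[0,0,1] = 'system'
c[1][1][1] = 'grandmother'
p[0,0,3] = 'elevator'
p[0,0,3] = 'elevator'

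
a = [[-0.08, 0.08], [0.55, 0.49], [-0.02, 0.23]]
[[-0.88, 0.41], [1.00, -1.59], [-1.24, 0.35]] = a@ [[6.15, -3.92], [-4.87, 1.16]]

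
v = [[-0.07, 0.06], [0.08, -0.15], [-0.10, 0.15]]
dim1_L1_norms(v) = [0.13, 0.23, 0.25]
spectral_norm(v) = 0.26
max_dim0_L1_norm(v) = 0.36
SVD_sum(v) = [[-0.05, 0.07], [0.09, -0.14], [-0.10, 0.15]] + [[-0.02, -0.01],  [-0.01, -0.01],  [-0.0, -0.00]]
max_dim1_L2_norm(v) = 0.18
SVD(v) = [[-0.34, -0.86], [0.64, -0.51], [-0.69, -0.05]] @ diag([0.2626885721406954, 0.02991177137320167]) @ [[0.55, -0.84], [0.84, 0.55]]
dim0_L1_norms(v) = [0.25, 0.36]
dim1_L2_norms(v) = [0.09, 0.17, 0.18]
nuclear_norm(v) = 0.29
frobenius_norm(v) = 0.26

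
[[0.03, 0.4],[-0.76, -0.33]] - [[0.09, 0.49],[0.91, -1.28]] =[[-0.06,-0.09], [-1.67,0.95]]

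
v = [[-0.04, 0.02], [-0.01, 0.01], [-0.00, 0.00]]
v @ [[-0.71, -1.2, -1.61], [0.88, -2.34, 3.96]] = [[0.05,0.0,0.14], [0.02,-0.01,0.06], [0.00,0.00,0.0]]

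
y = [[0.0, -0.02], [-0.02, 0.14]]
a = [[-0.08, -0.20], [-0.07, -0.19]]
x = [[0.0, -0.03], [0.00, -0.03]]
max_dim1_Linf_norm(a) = 0.2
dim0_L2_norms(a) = [0.11, 0.28]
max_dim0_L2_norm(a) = 0.28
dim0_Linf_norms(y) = [0.02, 0.14]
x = a @ y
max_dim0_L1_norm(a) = 0.39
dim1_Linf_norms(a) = [0.2, 0.19]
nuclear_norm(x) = 0.04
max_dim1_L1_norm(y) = 0.16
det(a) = 0.00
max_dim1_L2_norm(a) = 0.22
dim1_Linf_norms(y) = [0.02, 0.14]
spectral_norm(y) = 0.14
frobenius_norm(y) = 0.14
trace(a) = -0.27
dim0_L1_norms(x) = [0.0, 0.06]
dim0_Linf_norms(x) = [0.0, 0.03]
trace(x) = -0.03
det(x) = 0.00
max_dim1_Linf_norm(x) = 0.03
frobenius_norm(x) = 0.04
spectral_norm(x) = 0.04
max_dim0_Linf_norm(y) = 0.14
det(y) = -0.00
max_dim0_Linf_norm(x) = 0.03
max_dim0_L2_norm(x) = 0.04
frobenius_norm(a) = 0.30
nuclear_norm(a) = 0.30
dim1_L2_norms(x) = [0.03, 0.03]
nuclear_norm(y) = 0.15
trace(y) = 0.14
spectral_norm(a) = 0.30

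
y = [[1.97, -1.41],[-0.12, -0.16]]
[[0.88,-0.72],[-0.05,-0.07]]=y @ [[0.43, -0.02], [-0.02, 0.48]]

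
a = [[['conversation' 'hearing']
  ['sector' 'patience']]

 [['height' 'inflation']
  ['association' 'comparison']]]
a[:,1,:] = [['sector', 'patience'], ['association', 'comparison']]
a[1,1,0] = 'association'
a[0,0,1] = 'hearing'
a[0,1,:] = ['sector', 'patience']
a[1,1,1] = 'comparison'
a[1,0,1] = 'inflation'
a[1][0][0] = 'height'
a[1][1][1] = 'comparison'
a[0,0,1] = 'hearing'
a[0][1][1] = 'patience'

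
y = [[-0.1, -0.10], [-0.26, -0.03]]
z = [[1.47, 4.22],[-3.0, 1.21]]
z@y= [[-1.24, -0.27], [-0.01, 0.26]]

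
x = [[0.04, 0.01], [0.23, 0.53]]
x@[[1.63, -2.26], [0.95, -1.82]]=[[0.07,-0.11], [0.88,-1.48]]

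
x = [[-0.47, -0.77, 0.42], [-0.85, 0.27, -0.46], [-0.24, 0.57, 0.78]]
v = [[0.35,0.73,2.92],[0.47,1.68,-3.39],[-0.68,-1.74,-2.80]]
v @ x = [[-1.49, 1.59, 2.09],[-0.84, -1.84, -3.22],[2.47, -1.54, -1.67]]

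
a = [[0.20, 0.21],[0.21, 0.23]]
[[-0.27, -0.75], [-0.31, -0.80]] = a @ [[1.24, -2.47], [-2.48, -1.21]]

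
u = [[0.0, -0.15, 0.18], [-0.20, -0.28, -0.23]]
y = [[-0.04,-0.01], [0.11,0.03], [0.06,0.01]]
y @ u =[[0.00, 0.01, -0.00],[-0.01, -0.02, 0.01],[-0.00, -0.01, 0.01]]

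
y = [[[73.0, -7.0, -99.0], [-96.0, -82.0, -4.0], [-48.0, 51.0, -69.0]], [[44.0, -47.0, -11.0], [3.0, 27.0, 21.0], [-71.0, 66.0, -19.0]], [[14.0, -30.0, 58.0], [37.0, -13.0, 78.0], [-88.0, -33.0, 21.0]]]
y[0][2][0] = -48.0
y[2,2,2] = 21.0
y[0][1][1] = -82.0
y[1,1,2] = 21.0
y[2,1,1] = -13.0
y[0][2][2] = -69.0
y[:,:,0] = [[73.0, -96.0, -48.0], [44.0, 3.0, -71.0], [14.0, 37.0, -88.0]]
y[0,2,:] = [-48.0, 51.0, -69.0]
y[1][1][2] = 21.0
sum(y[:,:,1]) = -68.0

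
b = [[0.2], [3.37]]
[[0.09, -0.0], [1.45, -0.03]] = b @ [[0.43,-0.01]]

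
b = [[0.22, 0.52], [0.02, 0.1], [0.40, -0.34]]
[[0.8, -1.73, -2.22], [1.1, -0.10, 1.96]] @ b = [[-0.75, 1.00], [1.02, -0.10]]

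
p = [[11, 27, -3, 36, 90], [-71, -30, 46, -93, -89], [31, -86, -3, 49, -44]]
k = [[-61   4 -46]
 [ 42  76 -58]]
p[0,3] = 36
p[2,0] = 31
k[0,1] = 4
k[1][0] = 42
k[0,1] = 4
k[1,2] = -58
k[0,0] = -61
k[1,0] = 42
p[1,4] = -89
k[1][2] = -58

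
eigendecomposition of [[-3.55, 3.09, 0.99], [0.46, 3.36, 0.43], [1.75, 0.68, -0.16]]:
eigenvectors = [[0.92, -0.15, -0.41],[-0.03, 0.15, -0.85],[-0.4, -0.98, -0.33]]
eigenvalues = [-4.1, 0.0, 3.75]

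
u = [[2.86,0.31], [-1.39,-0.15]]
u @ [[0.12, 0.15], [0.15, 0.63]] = [[0.39, 0.62],[-0.19, -0.30]]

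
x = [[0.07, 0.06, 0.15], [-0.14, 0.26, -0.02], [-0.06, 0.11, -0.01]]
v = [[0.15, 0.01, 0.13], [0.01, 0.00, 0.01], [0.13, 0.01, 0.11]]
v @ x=[[0.00, 0.03, 0.02], [0.00, 0.0, 0.0], [0.00, 0.02, 0.02]]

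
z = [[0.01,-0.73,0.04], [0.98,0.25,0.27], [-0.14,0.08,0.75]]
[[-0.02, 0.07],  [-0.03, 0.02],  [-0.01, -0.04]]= z @ [[-0.03, 0.05], [0.03, -0.10], [-0.02, -0.03]]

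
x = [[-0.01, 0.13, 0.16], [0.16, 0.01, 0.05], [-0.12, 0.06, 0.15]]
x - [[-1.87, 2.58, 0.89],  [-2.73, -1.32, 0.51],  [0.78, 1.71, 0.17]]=[[1.86, -2.45, -0.73], [2.89, 1.33, -0.46], [-0.9, -1.65, -0.02]]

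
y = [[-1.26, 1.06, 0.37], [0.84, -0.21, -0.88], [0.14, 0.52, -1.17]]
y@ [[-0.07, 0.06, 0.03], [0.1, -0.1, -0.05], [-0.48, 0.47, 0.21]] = [[0.02,-0.01,-0.01], [0.34,-0.34,-0.15], [0.60,-0.59,-0.27]]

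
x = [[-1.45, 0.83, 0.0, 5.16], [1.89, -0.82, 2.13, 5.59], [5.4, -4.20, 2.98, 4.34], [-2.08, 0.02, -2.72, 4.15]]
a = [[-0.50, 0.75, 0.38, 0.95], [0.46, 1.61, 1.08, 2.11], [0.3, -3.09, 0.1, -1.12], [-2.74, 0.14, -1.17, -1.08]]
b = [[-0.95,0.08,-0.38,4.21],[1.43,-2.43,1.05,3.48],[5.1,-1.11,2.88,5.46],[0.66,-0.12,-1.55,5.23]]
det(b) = 113.00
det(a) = -0.02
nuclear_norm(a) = 8.82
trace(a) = 0.13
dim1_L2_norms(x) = [5.42, 6.33, 8.63, 5.38]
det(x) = -40.51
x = a + b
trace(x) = 4.86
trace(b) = 4.73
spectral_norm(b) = 10.36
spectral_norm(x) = 10.68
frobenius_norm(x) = 13.15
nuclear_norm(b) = 18.27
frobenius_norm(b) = 11.64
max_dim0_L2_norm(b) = 9.33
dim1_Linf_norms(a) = [0.95, 2.11, 3.09, 2.74]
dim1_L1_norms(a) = [2.58, 5.26, 4.61, 5.13]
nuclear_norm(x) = 20.55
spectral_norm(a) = 4.38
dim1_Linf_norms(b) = [4.21, 3.48, 5.46, 5.23]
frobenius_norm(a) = 5.59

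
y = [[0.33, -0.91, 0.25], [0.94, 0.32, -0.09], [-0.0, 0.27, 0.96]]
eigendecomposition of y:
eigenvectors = [[(0.02-0.69j), (0.02+0.69j), 0.19+0.00j],  [-0.70+0.00j, (-0.7-0j), 0.13+0.00j],  [0.09+0.14j, (0.09-0.14j), 0.97+0.00j]]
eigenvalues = [(0.31+0.95j), (0.31-0.95j), (1+0j)]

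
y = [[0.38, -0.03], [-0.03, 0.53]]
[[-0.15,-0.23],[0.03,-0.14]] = y @ [[-0.38,-0.64], [0.03,-0.30]]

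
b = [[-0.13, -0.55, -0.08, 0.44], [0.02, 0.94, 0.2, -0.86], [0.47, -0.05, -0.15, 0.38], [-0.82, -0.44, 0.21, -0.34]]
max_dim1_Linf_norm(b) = 0.94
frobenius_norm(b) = 1.90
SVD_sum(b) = [[-0.01, -0.52, -0.11, 0.47], [0.02, 0.94, 0.2, -0.86], [-0.0, -0.22, -0.05, 0.20], [-0.0, -0.05, -0.01, 0.05]] + [[-0.11, -0.05, 0.03, -0.05], [-0.00, -0.0, 0.00, -0.0], [0.45, 0.2, -0.12, 0.2], [-0.83, -0.37, 0.21, -0.37]] + [[-0.01, 0.01, -0.00, 0.01],[0.0, -0.0, 0.0, -0.0],[0.03, -0.03, 0.01, -0.03],[0.02, -0.02, 0.01, -0.02]] + [[0.0, 0.0, 0.01, 0.0],[0.00, 0.0, 0.00, 0.00],[0.00, 0.0, 0.0, 0.00],[0.0, 0.0, 0.00, 0.0]]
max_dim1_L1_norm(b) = 2.02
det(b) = 0.00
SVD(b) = [[0.47, 0.11, 0.39, -0.78], [-0.86, 0.00, -0.0, -0.52], [0.20, -0.47, -0.79, -0.34], [0.05, 0.88, -0.47, -0.08]] @ diag([1.5049176507376993, 1.1535716846233108, 0.05867723436868458, 0.007226001681577532]) @ [[-0.02, -0.73, -0.15, 0.67],[-0.83, -0.37, 0.21, -0.37],[-0.56, 0.57, -0.21, 0.56],[-0.06, -0.09, -0.94, -0.32]]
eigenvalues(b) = [0.92, -0.51, -0.1, 0.02]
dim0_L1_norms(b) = [1.44, 1.98, 0.64, 2.02]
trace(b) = 0.32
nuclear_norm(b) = 2.72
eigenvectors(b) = [[-0.45,0.22,-0.48,0.17], [0.85,-0.49,0.56,-0.03], [-0.25,0.42,0.05,0.96], [-0.05,-0.73,0.67,0.2]]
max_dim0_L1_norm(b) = 2.02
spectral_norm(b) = 1.50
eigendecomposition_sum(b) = [[-0.27,-0.62,-0.03,0.32],[0.52,1.18,0.06,-0.60],[-0.16,-0.35,-0.02,0.18],[-0.03,-0.07,-0.00,0.03]] + [[0.31, 0.15, -0.07, 0.1], [-0.7, -0.33, 0.17, -0.24], [0.59, 0.28, -0.14, 0.20], [-1.03, -0.49, 0.25, -0.35]] + [[-0.17, -0.08, 0.02, 0.02], [0.19, 0.09, -0.03, -0.02], [0.02, 0.01, -0.0, -0.0], [0.24, 0.11, -0.03, -0.02]] + [[0.0, 0.00, 0.00, 0.0],[-0.00, -0.00, -0.0, -0.0],[0.02, 0.02, 0.01, 0.00],[0.00, 0.0, 0.0, 0.0]]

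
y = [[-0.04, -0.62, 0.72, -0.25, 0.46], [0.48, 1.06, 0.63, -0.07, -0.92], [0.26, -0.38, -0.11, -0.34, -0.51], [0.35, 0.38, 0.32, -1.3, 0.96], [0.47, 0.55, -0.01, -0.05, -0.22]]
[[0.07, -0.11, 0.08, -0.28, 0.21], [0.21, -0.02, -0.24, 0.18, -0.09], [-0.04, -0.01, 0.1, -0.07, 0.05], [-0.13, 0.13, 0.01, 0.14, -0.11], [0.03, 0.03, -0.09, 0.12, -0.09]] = y @ [[0.01,  -0.05,  0.03,  -0.10,  0.06], [0.03,  0.09,  -0.18,  0.29,  -0.20], [0.2,  -0.12,  -0.08,  -0.17,  0.15], [0.12,  -0.1,  -0.06,  -0.11,  0.08], [-0.06,  0.02,  0.02,  -0.02,  0.0]]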